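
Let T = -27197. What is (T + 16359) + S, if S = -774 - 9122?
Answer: -20734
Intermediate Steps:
S = -9896
(T + 16359) + S = (-27197 + 16359) - 9896 = -10838 - 9896 = -20734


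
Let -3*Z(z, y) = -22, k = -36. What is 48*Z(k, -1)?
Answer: 352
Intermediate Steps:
Z(z, y) = 22/3 (Z(z, y) = -⅓*(-22) = 22/3)
48*Z(k, -1) = 48*(22/3) = 352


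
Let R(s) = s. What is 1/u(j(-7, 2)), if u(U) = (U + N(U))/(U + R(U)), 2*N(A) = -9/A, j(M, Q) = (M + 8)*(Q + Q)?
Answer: 64/23 ≈ 2.7826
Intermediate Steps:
j(M, Q) = 2*Q*(8 + M) (j(M, Q) = (8 + M)*(2*Q) = 2*Q*(8 + M))
N(A) = -9/(2*A) (N(A) = (-9/A)/2 = -9/(2*A))
u(U) = (U - 9/(2*U))/(2*U) (u(U) = (U - 9/(2*U))/(U + U) = (U - 9/(2*U))/((2*U)) = (U - 9/(2*U))*(1/(2*U)) = (U - 9/(2*U))/(2*U))
1/u(j(-7, 2)) = 1/(½ - 9*1/(16*(8 - 7)²)/4) = 1/(½ - 9/(4*(2*2*1)²)) = 1/(½ - 9/4/4²) = 1/(½ - 9/4*1/16) = 1/(½ - 9/64) = 1/(23/64) = 64/23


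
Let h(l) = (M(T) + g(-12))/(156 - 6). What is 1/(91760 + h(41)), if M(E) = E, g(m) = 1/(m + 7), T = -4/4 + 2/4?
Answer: 1500/137639993 ≈ 1.0898e-5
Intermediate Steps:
T = -½ (T = -4*¼ + 2*(¼) = -1 + ½ = -½ ≈ -0.50000)
g(m) = 1/(7 + m)
h(l) = -7/1500 (h(l) = (-½ + 1/(7 - 12))/(156 - 6) = (-½ + 1/(-5))/150 = (-½ - ⅕)*(1/150) = -7/10*1/150 = -7/1500)
1/(91760 + h(41)) = 1/(91760 - 7/1500) = 1/(137639993/1500) = 1500/137639993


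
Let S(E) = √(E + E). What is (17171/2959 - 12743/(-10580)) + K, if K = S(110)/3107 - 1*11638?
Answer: -33102037513/2846020 + 2*√55/3107 ≈ -11631.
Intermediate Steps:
S(E) = √2*√E (S(E) = √(2*E) = √2*√E)
K = -11638 + 2*√55/3107 (K = (√2*√110)/3107 - 1*11638 = (2*√55)*(1/3107) - 11638 = 2*√55/3107 - 11638 = -11638 + 2*√55/3107 ≈ -11638.)
(17171/2959 - 12743/(-10580)) + K = (17171/2959 - 12743/(-10580)) + (-11638 + 2*√55/3107) = (17171*(1/2959) - 12743*(-1/10580)) + (-11638 + 2*√55/3107) = (1561/269 + 12743/10580) + (-11638 + 2*√55/3107) = 19943247/2846020 + (-11638 + 2*√55/3107) = -33102037513/2846020 + 2*√55/3107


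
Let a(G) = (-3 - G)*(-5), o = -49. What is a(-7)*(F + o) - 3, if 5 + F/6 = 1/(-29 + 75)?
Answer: 36211/23 ≈ 1574.4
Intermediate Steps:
F = -687/23 (F = -30 + 6/(-29 + 75) = -30 + 6/46 = -30 + 6*(1/46) = -30 + 3/23 = -687/23 ≈ -29.870)
a(G) = 15 + 5*G
a(-7)*(F + o) - 3 = (15 + 5*(-7))*(-687/23 - 49) - 3 = (15 - 35)*(-1814/23) - 3 = -20*(-1814/23) - 3 = 36280/23 - 3 = 36211/23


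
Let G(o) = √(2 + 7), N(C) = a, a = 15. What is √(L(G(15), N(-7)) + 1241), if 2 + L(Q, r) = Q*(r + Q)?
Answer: √1293 ≈ 35.958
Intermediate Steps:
N(C) = 15
G(o) = 3 (G(o) = √9 = 3)
L(Q, r) = -2 + Q*(Q + r) (L(Q, r) = -2 + Q*(r + Q) = -2 + Q*(Q + r))
√(L(G(15), N(-7)) + 1241) = √((-2 + 3² + 3*15) + 1241) = √((-2 + 9 + 45) + 1241) = √(52 + 1241) = √1293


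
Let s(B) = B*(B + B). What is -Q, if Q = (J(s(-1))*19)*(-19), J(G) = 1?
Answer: 361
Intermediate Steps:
s(B) = 2*B² (s(B) = B*(2*B) = 2*B²)
Q = -361 (Q = (1*19)*(-19) = 19*(-19) = -361)
-Q = -1*(-361) = 361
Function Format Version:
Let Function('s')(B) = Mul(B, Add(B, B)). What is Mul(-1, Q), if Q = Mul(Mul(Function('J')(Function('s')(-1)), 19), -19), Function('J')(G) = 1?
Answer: 361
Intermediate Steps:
Function('s')(B) = Mul(2, Pow(B, 2)) (Function('s')(B) = Mul(B, Mul(2, B)) = Mul(2, Pow(B, 2)))
Q = -361 (Q = Mul(Mul(1, 19), -19) = Mul(19, -19) = -361)
Mul(-1, Q) = Mul(-1, -361) = 361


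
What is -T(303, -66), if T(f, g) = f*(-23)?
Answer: 6969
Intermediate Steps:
T(f, g) = -23*f
-T(303, -66) = -(-23)*303 = -1*(-6969) = 6969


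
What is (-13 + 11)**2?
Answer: 4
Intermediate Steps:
(-13 + 11)**2 = (-2)**2 = 4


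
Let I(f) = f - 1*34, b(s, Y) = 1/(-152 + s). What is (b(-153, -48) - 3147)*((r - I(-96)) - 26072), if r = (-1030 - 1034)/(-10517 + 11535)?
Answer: 2535024779272/31049 ≈ 8.1646e+7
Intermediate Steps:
I(f) = -34 + f (I(f) = f - 34 = -34 + f)
r = -1032/509 (r = -2064/1018 = -2064*1/1018 = -1032/509 ≈ -2.0275)
(b(-153, -48) - 3147)*((r - I(-96)) - 26072) = (1/(-152 - 153) - 3147)*((-1032/509 - (-34 - 96)) - 26072) = (1/(-305) - 3147)*((-1032/509 - 1*(-130)) - 26072) = (-1/305 - 3147)*((-1032/509 + 130) - 26072) = -959836*(65138/509 - 26072)/305 = -959836/305*(-13205510/509) = 2535024779272/31049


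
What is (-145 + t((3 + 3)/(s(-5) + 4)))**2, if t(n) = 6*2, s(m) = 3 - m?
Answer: 17689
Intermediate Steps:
t(n) = 12
(-145 + t((3 + 3)/(s(-5) + 4)))**2 = (-145 + 12)**2 = (-133)**2 = 17689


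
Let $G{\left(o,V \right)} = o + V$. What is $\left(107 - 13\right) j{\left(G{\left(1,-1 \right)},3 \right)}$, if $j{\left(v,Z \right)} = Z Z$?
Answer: $846$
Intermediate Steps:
$G{\left(o,V \right)} = V + o$
$j{\left(v,Z \right)} = Z^{2}$
$\left(107 - 13\right) j{\left(G{\left(1,-1 \right)},3 \right)} = \left(107 - 13\right) 3^{2} = 94 \cdot 9 = 846$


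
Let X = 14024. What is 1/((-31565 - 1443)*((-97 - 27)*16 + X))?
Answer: -1/397416320 ≈ -2.5163e-9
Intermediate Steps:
1/((-31565 - 1443)*((-97 - 27)*16 + X)) = 1/((-31565 - 1443)*((-97 - 27)*16 + 14024)) = 1/(-33008*(-124*16 + 14024)) = 1/(-33008*(-1984 + 14024)) = 1/(-33008*12040) = 1/(-397416320) = -1/397416320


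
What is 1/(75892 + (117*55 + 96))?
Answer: 1/82423 ≈ 1.2133e-5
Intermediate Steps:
1/(75892 + (117*55 + 96)) = 1/(75892 + (6435 + 96)) = 1/(75892 + 6531) = 1/82423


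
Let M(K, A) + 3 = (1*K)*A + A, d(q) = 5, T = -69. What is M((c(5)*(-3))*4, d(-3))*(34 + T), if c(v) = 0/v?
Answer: -70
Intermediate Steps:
c(v) = 0
M(K, A) = -3 + A + A*K (M(K, A) = -3 + ((1*K)*A + A) = -3 + (K*A + A) = -3 + (A*K + A) = -3 + (A + A*K) = -3 + A + A*K)
M((c(5)*(-3))*4, d(-3))*(34 + T) = (-3 + 5 + 5*((0*(-3))*4))*(34 - 69) = (-3 + 5 + 5*(0*4))*(-35) = (-3 + 5 + 5*0)*(-35) = (-3 + 5 + 0)*(-35) = 2*(-35) = -70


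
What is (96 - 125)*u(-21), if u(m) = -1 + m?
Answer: 638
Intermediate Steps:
(96 - 125)*u(-21) = (96 - 125)*(-1 - 21) = -29*(-22) = 638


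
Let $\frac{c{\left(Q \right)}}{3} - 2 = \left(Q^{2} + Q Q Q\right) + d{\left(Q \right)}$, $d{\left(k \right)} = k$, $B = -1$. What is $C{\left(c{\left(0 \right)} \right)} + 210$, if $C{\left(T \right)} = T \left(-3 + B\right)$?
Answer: $186$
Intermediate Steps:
$c{\left(Q \right)} = 6 + 3 Q + 3 Q^{2} + 3 Q^{3}$ ($c{\left(Q \right)} = 6 + 3 \left(\left(Q^{2} + Q Q Q\right) + Q\right) = 6 + 3 \left(\left(Q^{2} + Q^{2} Q\right) + Q\right) = 6 + 3 \left(\left(Q^{2} + Q^{3}\right) + Q\right) = 6 + 3 \left(Q + Q^{2} + Q^{3}\right) = 6 + \left(3 Q + 3 Q^{2} + 3 Q^{3}\right) = 6 + 3 Q + 3 Q^{2} + 3 Q^{3}$)
$C{\left(T \right)} = - 4 T$ ($C{\left(T \right)} = T \left(-3 - 1\right) = T \left(-4\right) = - 4 T$)
$C{\left(c{\left(0 \right)} \right)} + 210 = - 4 \left(6 + 3 \cdot 0 + 3 \cdot 0^{2} + 3 \cdot 0^{3}\right) + 210 = - 4 \left(6 + 0 + 3 \cdot 0 + 3 \cdot 0\right) + 210 = - 4 \left(6 + 0 + 0 + 0\right) + 210 = \left(-4\right) 6 + 210 = -24 + 210 = 186$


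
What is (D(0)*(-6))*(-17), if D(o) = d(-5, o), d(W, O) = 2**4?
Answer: 1632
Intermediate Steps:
d(W, O) = 16
D(o) = 16
(D(0)*(-6))*(-17) = (16*(-6))*(-17) = -96*(-17) = 1632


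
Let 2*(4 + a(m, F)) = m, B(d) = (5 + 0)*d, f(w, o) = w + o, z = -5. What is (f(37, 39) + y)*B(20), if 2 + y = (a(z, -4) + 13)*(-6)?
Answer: 3500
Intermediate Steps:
f(w, o) = o + w
B(d) = 5*d
a(m, F) = -4 + m/2
y = -41 (y = -2 + ((-4 + (½)*(-5)) + 13)*(-6) = -2 + ((-4 - 5/2) + 13)*(-6) = -2 + (-13/2 + 13)*(-6) = -2 + (13/2)*(-6) = -2 - 39 = -41)
(f(37, 39) + y)*B(20) = ((39 + 37) - 41)*(5*20) = (76 - 41)*100 = 35*100 = 3500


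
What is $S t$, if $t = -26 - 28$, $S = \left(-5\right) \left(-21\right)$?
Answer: $-5670$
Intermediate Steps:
$S = 105$
$t = -54$ ($t = -26 - 28 = -54$)
$S t = 105 \left(-54\right) = -5670$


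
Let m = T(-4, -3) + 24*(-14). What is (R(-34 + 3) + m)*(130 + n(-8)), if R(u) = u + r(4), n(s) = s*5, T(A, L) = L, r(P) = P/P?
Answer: -33210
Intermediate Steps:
r(P) = 1
n(s) = 5*s
R(u) = 1 + u (R(u) = u + 1 = 1 + u)
m = -339 (m = -3 + 24*(-14) = -3 - 336 = -339)
(R(-34 + 3) + m)*(130 + n(-8)) = ((1 + (-34 + 3)) - 339)*(130 + 5*(-8)) = ((1 - 31) - 339)*(130 - 40) = (-30 - 339)*90 = -369*90 = -33210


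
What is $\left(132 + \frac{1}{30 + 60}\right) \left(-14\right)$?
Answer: $- \frac{83167}{45} \approx -1848.2$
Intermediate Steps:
$\left(132 + \frac{1}{30 + 60}\right) \left(-14\right) = \left(132 + \frac{1}{90}\right) \left(-14\right) = \frac{11881}{90} \left(-14\right) = - \frac{83167}{45}$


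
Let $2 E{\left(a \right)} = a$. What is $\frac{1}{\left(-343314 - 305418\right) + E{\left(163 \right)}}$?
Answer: $- \frac{2}{1297301} \approx -1.5417 \cdot 10^{-6}$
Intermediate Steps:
$E{\left(a \right)} = \frac{a}{2}$
$\frac{1}{\left(-343314 - 305418\right) + E{\left(163 \right)}} = \frac{1}{\left(-343314 - 305418\right) + \frac{1}{2} \cdot 163} = \frac{1}{-648732 + \frac{163}{2}} = \frac{1}{- \frac{1297301}{2}} = - \frac{2}{1297301}$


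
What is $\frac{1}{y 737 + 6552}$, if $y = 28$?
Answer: $\frac{1}{27188} \approx 3.6781 \cdot 10^{-5}$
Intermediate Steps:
$\frac{1}{y 737 + 6552} = \frac{1}{28 \cdot 737 + 6552} = \frac{1}{20636 + 6552} = \frac{1}{27188}$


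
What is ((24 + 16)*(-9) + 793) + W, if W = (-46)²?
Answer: 2549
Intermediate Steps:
W = 2116
((24 + 16)*(-9) + 793) + W = ((24 + 16)*(-9) + 793) + 2116 = (40*(-9) + 793) + 2116 = (-360 + 793) + 2116 = 433 + 2116 = 2549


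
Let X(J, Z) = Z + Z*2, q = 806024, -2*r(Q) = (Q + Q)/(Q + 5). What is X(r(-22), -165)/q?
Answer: -495/806024 ≈ -0.00061413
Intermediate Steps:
r(Q) = -Q/(5 + Q) (r(Q) = -(Q + Q)/(2*(Q + 5)) = -2*Q/(2*(5 + Q)) = -Q/(5 + Q))
X(J, Z) = 3*Z (X(J, Z) = Z + 2*Z = 3*Z)
X(r(-22), -165)/q = (3*(-165))/806024 = -495*1/806024 = -495/806024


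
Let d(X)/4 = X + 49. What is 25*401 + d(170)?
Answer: 10901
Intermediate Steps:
d(X) = 196 + 4*X (d(X) = 4*(X + 49) = 4*(49 + X) = 196 + 4*X)
25*401 + d(170) = 25*401 + (196 + 4*170) = 10025 + (196 + 680) = 10025 + 876 = 10901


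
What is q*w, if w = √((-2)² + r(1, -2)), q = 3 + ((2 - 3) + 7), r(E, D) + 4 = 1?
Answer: 9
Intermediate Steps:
r(E, D) = -3 (r(E, D) = -4 + 1 = -3)
q = 9 (q = 3 + (-1 + 7) = 3 + 6 = 9)
w = 1 (w = √((-2)² - 3) = √(4 - 3) = √1 = 1)
q*w = 9*1 = 9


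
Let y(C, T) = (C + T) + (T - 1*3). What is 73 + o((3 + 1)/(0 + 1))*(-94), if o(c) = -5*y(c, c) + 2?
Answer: 4115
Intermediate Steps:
y(C, T) = -3 + C + 2*T (y(C, T) = (C + T) + (T - 3) = (C + T) + (-3 + T) = -3 + C + 2*T)
o(c) = 17 - 15*c (o(c) = -5*(-3 + c + 2*c) + 2 = -5*(-3 + 3*c) + 2 = (15 - 15*c) + 2 = 17 - 15*c)
73 + o((3 + 1)/(0 + 1))*(-94) = 73 + (17 - 15*(3 + 1)/(0 + 1))*(-94) = 73 + (17 - 60/1)*(-94) = 73 + (17 - 60)*(-94) = 73 - 43*(-94) = 73 + 4042 = 4115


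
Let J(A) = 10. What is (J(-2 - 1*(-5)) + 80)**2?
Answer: 8100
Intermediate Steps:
(J(-2 - 1*(-5)) + 80)**2 = (10 + 80)**2 = 90**2 = 8100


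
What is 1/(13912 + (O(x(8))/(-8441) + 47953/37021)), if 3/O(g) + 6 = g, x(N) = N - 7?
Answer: 1562471305/21739124762588 ≈ 7.1874e-5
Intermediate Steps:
x(N) = -7 + N
O(g) = 3/(-6 + g)
1/(13912 + (O(x(8))/(-8441) + 47953/37021)) = 1/(13912 + ((3/(-6 + (-7 + 8)))/(-8441) + 47953/37021)) = 1/(13912 + ((3/(-6 + 1))*(-1/8441) + 47953*(1/37021))) = 1/(13912 + ((3/(-5))*(-1/8441) + 47953/37021)) = 1/(13912 + ((3*(-1/5))*(-1/8441) + 47953/37021)) = 1/(13912 + (-3/5*(-1/8441) + 47953/37021)) = 1/(13912 + (3/42205 + 47953/37021)) = 1/(13912 + 2023967428/1562471305) = 1/(21739124762588/1562471305) = 1562471305/21739124762588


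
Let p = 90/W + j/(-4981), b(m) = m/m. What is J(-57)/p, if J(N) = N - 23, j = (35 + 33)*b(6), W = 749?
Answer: -8778280/11687 ≈ -751.12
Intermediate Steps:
b(m) = 1
j = 68 (j = (35 + 33)*1 = 68*1 = 68)
J(N) = -23 + N
p = 23374/219457 (p = 90/749 + 68/(-4981) = 90*(1/749) + 68*(-1/4981) = 90/749 - 4/293 = 23374/219457 ≈ 0.10651)
J(-57)/p = (-23 - 57)/(23374/219457) = -80*219457/23374 = -8778280/11687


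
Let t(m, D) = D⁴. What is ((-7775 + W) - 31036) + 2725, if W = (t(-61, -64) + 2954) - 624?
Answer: 16743460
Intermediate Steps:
W = 16779546 (W = ((-64)⁴ + 2954) - 624 = (16777216 + 2954) - 624 = 16780170 - 624 = 16779546)
((-7775 + W) - 31036) + 2725 = ((-7775 + 16779546) - 31036) + 2725 = (16771771 - 31036) + 2725 = 16740735 + 2725 = 16743460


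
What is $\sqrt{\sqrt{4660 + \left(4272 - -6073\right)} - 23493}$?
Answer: $\sqrt{-23493 + \sqrt{15005}} \approx 152.87 i$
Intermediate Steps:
$\sqrt{\sqrt{4660 + \left(4272 - -6073\right)} - 23493} = \sqrt{\sqrt{4660 + \left(4272 + 6073\right)} - 23493} = \sqrt{\sqrt{4660 + 10345} - 23493} = \sqrt{\sqrt{15005} - 23493} = \sqrt{-23493 + \sqrt{15005}}$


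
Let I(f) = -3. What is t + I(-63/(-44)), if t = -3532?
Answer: -3535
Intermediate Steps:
t + I(-63/(-44)) = -3532 - 3 = -3535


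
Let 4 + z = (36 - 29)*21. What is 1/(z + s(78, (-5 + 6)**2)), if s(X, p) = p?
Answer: 1/144 ≈ 0.0069444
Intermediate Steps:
z = 143 (z = -4 + (36 - 29)*21 = -4 + 7*21 = -4 + 147 = 143)
1/(z + s(78, (-5 + 6)**2)) = 1/(143 + (-5 + 6)**2) = 1/(143 + 1**2) = 1/(143 + 1) = 1/144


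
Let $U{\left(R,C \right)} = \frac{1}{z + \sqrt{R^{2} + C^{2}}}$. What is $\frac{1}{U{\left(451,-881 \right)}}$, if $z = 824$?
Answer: $824 + \sqrt{979562} \approx 1813.7$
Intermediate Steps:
$U{\left(R,C \right)} = \frac{1}{824 + \sqrt{C^{2} + R^{2}}}$ ($U{\left(R,C \right)} = \frac{1}{824 + \sqrt{R^{2} + C^{2}}} = \frac{1}{824 + \sqrt{C^{2} + R^{2}}}$)
$\frac{1}{U{\left(451,-881 \right)}} = \frac{1}{\frac{1}{824 + \sqrt{\left(-881\right)^{2} + 451^{2}}}} = \frac{1}{\frac{1}{824 + \sqrt{776161 + 203401}}} = \frac{1}{\frac{1}{824 + \sqrt{979562}}} = 824 + \sqrt{979562}$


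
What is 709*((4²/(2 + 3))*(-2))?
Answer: -22688/5 ≈ -4537.6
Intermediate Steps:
709*((4²/(2 + 3))*(-2)) = 709*((16/5)*(-2)) = 709*(-32/5) = -22688/5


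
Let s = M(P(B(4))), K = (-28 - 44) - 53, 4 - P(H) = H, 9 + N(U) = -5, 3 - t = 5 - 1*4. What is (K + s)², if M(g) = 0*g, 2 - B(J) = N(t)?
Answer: 15625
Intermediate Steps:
t = 2 (t = 3 - (5 - 1*4) = 3 - (5 - 4) = 3 - 1*1 = 3 - 1 = 2)
N(U) = -14 (N(U) = -9 - 5 = -14)
B(J) = 16 (B(J) = 2 - 1*(-14) = 2 + 14 = 16)
P(H) = 4 - H
M(g) = 0
K = -125 (K = -72 - 53 = -125)
s = 0
(K + s)² = (-125 + 0)² = (-125)² = 15625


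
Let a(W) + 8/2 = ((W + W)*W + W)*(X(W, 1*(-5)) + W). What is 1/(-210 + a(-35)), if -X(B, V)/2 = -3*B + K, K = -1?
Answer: -1/587059 ≈ -1.7034e-6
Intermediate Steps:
X(B, V) = 2 + 6*B (X(B, V) = -2*(-3*B - 1) = -2*(-1 - 3*B) = 2 + 6*B)
a(W) = -4 + (2 + 7*W)*(W + 2*W²) (a(W) = -4 + ((W + W)*W + W)*((2 + 6*W) + W) = -4 + ((2*W)*W + W)*(2 + 7*W) = -4 + (2*W² + W)*(2 + 7*W) = -4 + (W + 2*W²)*(2 + 7*W) = -4 + (2 + 7*W)*(W + 2*W²))
1/(-210 + a(-35)) = 1/(-210 + (-4 + 2*(-35) + 11*(-35)² + 14*(-35)³)) = 1/(-210 + (-4 - 70 + 11*1225 + 14*(-42875))) = 1/(-210 + (-4 - 70 + 13475 - 600250)) = 1/(-210 - 586849) = 1/(-587059) = -1/587059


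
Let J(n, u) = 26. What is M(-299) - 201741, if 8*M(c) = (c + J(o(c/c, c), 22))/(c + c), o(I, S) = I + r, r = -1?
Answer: -74240667/368 ≈ -2.0174e+5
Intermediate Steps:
o(I, S) = -1 + I (o(I, S) = I - 1 = -1 + I)
M(c) = (26 + c)/(16*c) (M(c) = ((c + 26)/(c + c))/8 = ((26 + c)/((2*c)))/8 = ((26 + c)*(1/(2*c)))/8 = ((26 + c)/(2*c))/8 = (26 + c)/(16*c))
M(-299) - 201741 = (1/16)*(26 - 299)/(-299) - 201741 = (1/16)*(-1/299)*(-273) - 201741 = 21/368 - 201741 = -74240667/368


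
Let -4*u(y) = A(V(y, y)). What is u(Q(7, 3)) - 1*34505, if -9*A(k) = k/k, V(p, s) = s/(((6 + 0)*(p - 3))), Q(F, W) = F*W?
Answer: -1242179/36 ≈ -34505.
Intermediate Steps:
V(p, s) = s/(-18 + 6*p) (V(p, s) = s/((6*(-3 + p))) = s/(-18 + 6*p))
A(k) = -⅑ (A(k) = -k/(9*k) = -⅑*1 = -⅑)
u(y) = 1/36 (u(y) = -¼*(-⅑) = 1/36)
u(Q(7, 3)) - 1*34505 = 1/36 - 1*34505 = 1/36 - 34505 = -1242179/36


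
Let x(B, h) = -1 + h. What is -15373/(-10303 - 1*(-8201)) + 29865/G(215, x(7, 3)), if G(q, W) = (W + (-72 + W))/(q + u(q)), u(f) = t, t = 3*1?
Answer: -1710521597/17867 ≈ -95736.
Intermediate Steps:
t = 3
u(f) = 3
G(q, W) = (-72 + 2*W)/(3 + q) (G(q, W) = (W + (-72 + W))/(q + 3) = (-72 + 2*W)/(3 + q))
-15373/(-10303 - 1*(-8201)) + 29865/G(215, x(7, 3)) = -15373/(-10303 - 1*(-8201)) + 29865/((2*(-36 + (-1 + 3))/(3 + 215))) = -15373/(-10303 + 8201) + 29865/((2*(-36 + 2)/218)) = -15373/(-2102) + 29865/((2*(1/218)*(-34))) = -15373*(-1/2102) + 29865/(-34/109) = 15373/2102 + 29865*(-109/34) = 15373/2102 - 3255285/34 = -1710521597/17867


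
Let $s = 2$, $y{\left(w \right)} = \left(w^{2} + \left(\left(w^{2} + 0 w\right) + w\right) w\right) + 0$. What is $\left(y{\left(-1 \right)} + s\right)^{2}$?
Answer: $9$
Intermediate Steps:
$y{\left(w \right)} = w^{2} + w \left(w + w^{2}\right)$ ($y{\left(w \right)} = \left(w^{2} + \left(\left(w^{2} + 0\right) + w\right) w\right) + 0 = \left(w^{2} + \left(w^{2} + w\right) w\right) + 0 = \left(w^{2} + \left(w + w^{2}\right) w\right) + 0 = \left(w^{2} + w \left(w + w^{2}\right)\right) + 0 = w^{2} + w \left(w + w^{2}\right)$)
$\left(y{\left(-1 \right)} + s\right)^{2} = \left(\left(-1\right)^{2} \left(2 - 1\right) + 2\right)^{2} = \left(1 \cdot 1 + 2\right)^{2} = \left(1 + 2\right)^{2} = 3^{2} = 9$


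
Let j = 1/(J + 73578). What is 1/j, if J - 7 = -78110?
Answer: -4525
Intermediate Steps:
J = -78103 (J = 7 - 78110 = -78103)
j = -1/4525 (j = 1/(-78103 + 73578) = 1/(-4525) = -1/4525 ≈ -0.00022099)
1/j = 1/(-1/4525) = -4525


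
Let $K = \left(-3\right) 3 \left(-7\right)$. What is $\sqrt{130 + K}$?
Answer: $\sqrt{193} \approx 13.892$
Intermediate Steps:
$K = 63$ ($K = \left(-9\right) \left(-7\right) = 63$)
$\sqrt{130 + K} = \sqrt{130 + 63} = \sqrt{193}$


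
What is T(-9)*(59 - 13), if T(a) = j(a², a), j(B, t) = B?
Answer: 3726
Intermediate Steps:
T(a) = a²
T(-9)*(59 - 13) = (-9)²*(59 - 13) = 81*46 = 3726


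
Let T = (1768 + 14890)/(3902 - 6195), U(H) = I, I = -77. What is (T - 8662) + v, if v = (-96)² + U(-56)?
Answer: 1077103/2293 ≈ 469.74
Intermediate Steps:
U(H) = -77
T = -16658/2293 (T = 16658/(-2293) = 16658*(-1/2293) = -16658/2293 ≈ -7.2647)
v = 9139 (v = (-96)² - 77 = 9216 - 77 = 9139)
(T - 8662) + v = (-16658/2293 - 8662) + 9139 = -19878624/2293 + 9139 = 1077103/2293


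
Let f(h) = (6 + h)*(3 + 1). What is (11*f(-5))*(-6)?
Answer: -264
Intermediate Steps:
f(h) = 24 + 4*h (f(h) = (6 + h)*4 = 24 + 4*h)
(11*f(-5))*(-6) = (11*(24 + 4*(-5)))*(-6) = (11*(24 - 20))*(-6) = (11*4)*(-6) = 44*(-6) = -264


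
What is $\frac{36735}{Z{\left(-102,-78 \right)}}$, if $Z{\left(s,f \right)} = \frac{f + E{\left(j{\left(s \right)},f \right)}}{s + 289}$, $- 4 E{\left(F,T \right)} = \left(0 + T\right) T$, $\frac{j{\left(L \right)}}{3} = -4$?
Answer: $- \frac{2289815}{533} \approx -4296.1$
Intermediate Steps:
$j{\left(L \right)} = -12$ ($j{\left(L \right)} = 3 \left(-4\right) = -12$)
$E{\left(F,T \right)} = - \frac{T^{2}}{4}$ ($E{\left(F,T \right)} = - \frac{\left(0 + T\right) T}{4} = - \frac{T T}{4} = - \frac{T^{2}}{4}$)
$Z{\left(s,f \right)} = \frac{f - \frac{f^{2}}{4}}{289 + s}$ ($Z{\left(s,f \right)} = \frac{f - \frac{f^{2}}{4}}{s + 289} = \frac{f - \frac{f^{2}}{4}}{289 + s}$)
$\frac{36735}{Z{\left(-102,-78 \right)}} = \frac{36735}{\frac{1}{4} \left(-78\right) \frac{1}{289 - 102} \left(4 - -78\right)} = \frac{36735}{\frac{1}{4} \left(-78\right) \frac{1}{187} \left(4 + 78\right)} = \frac{36735}{\frac{1}{4} \left(-78\right) \frac{1}{187} \cdot 82} = \frac{36735}{- \frac{1599}{187}} = 36735 \left(- \frac{187}{1599}\right) = - \frac{2289815}{533}$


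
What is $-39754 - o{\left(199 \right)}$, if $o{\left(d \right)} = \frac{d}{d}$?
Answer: $-39755$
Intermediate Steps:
$o{\left(d \right)} = 1$
$-39754 - o{\left(199 \right)} = -39754 - 1 = -39755$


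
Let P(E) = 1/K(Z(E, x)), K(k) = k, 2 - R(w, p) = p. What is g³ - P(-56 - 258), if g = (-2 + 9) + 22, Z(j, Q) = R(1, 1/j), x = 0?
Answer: 15340367/629 ≈ 24389.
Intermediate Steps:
R(w, p) = 2 - p
Z(j, Q) = 2 - 1/j
g = 29 (g = 7 + 22 = 29)
P(E) = 1/(2 - 1/E)
g³ - P(-56 - 258) = 29³ - (-56 - 258)/(-1 + 2*(-56 - 258)) = 24389 - (-314)/(-1 + 2*(-314)) = 24389 - (-314)/(-1 - 628) = 24389 - (-314)/(-629) = 24389 - (-314)*(-1)/629 = 24389 - 1*314/629 = 24389 - 314/629 = 15340367/629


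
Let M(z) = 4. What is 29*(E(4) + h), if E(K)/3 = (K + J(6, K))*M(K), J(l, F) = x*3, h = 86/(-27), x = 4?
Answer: 147842/27 ≈ 5475.6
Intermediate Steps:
h = -86/27 (h = 86*(-1/27) = -86/27 ≈ -3.1852)
J(l, F) = 12 (J(l, F) = 4*3 = 12)
E(K) = 144 + 12*K (E(K) = 3*((K + 12)*4) = 3*((12 + K)*4) = 3*(48 + 4*K) = 144 + 12*K)
29*(E(4) + h) = 29*((144 + 12*4) - 86/27) = 29*((144 + 48) - 86/27) = 29*(192 - 86/27) = 29*(5098/27) = 147842/27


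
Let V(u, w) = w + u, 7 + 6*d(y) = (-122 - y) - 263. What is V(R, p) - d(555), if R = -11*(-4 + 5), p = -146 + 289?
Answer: 1739/6 ≈ 289.83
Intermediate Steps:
p = 143
R = -11 (R = -11*1 = -11)
d(y) = -196/3 - y/6 (d(y) = -7/6 + ((-122 - y) - 263)/6 = -7/6 + (-385 - y)/6 = -7/6 + (-385/6 - y/6) = -196/3 - y/6)
V(u, w) = u + w
V(R, p) - d(555) = (-11 + 143) - (-196/3 - ⅙*555) = 132 - (-196/3 - 185/2) = 132 - 1*(-947/6) = 132 + 947/6 = 1739/6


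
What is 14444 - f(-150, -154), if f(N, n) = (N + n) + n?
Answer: 14902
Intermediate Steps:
f(N, n) = N + 2*n
14444 - f(-150, -154) = 14444 - (-150 + 2*(-154)) = 14444 - (-150 - 308) = 14444 - 1*(-458) = 14444 + 458 = 14902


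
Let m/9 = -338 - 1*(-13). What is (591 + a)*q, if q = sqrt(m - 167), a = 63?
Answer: 1308*I*sqrt(773) ≈ 36366.0*I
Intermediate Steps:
m = -2925 (m = 9*(-338 - 1*(-13)) = 9*(-338 + 13) = 9*(-325) = -2925)
q = 2*I*sqrt(773) (q = sqrt(-2925 - 167) = sqrt(-3092) = 2*I*sqrt(773) ≈ 55.606*I)
(591 + a)*q = (591 + 63)*(2*I*sqrt(773)) = 654*(2*I*sqrt(773)) = 1308*I*sqrt(773)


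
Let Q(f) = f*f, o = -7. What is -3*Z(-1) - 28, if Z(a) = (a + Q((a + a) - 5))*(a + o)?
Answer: 1124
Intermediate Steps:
Q(f) = f²
Z(a) = (-7 + a)*(a + (-5 + 2*a)²) (Z(a) = (a + ((a + a) - 5)²)*(a - 7) = (a + (2*a - 5)²)*(-7 + a) = (a + (-5 + 2*a)²)*(-7 + a) = (-7 + a)*(a + (-5 + 2*a)²))
-3*Z(-1) - 28 = -3*(-175 - 47*(-1)² + 4*(-1)³ + 158*(-1)) - 28 = -3*(-175 - 47*1 + 4*(-1) - 158) - 28 = -3*(-175 - 47 - 4 - 158) - 28 = -3*(-384) - 28 = 1152 - 28 = 1124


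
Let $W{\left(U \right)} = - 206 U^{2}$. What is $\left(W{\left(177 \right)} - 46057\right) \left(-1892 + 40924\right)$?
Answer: $-253701403592$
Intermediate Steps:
$\left(W{\left(177 \right)} - 46057\right) \left(-1892 + 40924\right) = \left(- 206 \cdot 177^{2} - 46057\right) \left(-1892 + 40924\right) = \left(\left(-206\right) 31329 - 46057\right) 39032 = \left(-6453774 - 46057\right) 39032 = \left(-6499831\right) 39032 = -253701403592$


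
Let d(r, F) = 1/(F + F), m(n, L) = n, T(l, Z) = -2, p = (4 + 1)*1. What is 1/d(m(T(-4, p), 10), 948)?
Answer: 1896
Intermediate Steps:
p = 5 (p = 5*1 = 5)
d(r, F) = 1/(2*F)
1/d(m(T(-4, p), 10), 948) = 1/((½)/948) = 1/((½)*(1/948)) = 1/(1/1896) = 1896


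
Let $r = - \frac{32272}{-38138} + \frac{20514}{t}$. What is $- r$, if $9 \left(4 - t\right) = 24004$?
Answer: $\frac{1566942773}{228522896} \approx 6.8568$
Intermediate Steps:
$t = - \frac{23968}{9}$ ($t = 4 - \frac{24004}{9} = - \frac{23968}{9} \approx -2663.1$)
$r = - \frac{1566942773}{228522896}$ ($r = - \frac{32272}{-38138} + \frac{20514}{- \frac{23968}{9}} = \left(-32272\right) \left(- \frac{1}{38138}\right) + 20514 \left(- \frac{9}{23968}\right) = \frac{16136}{19069} - \frac{92313}{11984} = - \frac{1566942773}{228522896} \approx -6.8568$)
$- r = \left(-1\right) \left(- \frac{1566942773}{228522896}\right) = \frac{1566942773}{228522896}$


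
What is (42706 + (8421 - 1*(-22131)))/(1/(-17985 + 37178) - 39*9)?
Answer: -703020397/3368371 ≈ -208.71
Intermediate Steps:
(42706 + (8421 - 1*(-22131)))/(1/(-17985 + 37178) - 39*9) = (42706 + (8421 + 22131))/(1/19193 - 351) = (42706 + 30552)/(1/19193 - 351) = 73258/(-6736742/19193) = 73258*(-19193/6736742) = -703020397/3368371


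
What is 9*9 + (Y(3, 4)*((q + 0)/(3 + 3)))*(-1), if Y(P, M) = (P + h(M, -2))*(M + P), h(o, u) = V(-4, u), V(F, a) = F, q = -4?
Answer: 229/3 ≈ 76.333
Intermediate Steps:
h(o, u) = -4
Y(P, M) = (-4 + P)*(M + P) (Y(P, M) = (P - 4)*(M + P) = (-4 + P)*(M + P))
9*9 + (Y(3, 4)*((q + 0)/(3 + 3)))*(-1) = 9*9 + ((3**2 - 4*4 - 4*3 + 4*3)*((-4 + 0)/(3 + 3)))*(-1) = 81 + ((9 - 16 - 12 + 12)*(-4/6))*(-1) = 81 - (-28)/6*(-1) = 81 - 7*(-2/3)*(-1) = 81 + (14/3)*(-1) = 81 - 14/3 = 229/3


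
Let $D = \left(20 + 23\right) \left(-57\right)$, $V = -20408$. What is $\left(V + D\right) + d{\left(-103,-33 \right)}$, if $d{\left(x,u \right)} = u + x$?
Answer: $-22995$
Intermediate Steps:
$D = -2451$ ($D = 43 \left(-57\right) = -2451$)
$\left(V + D\right) + d{\left(-103,-33 \right)} = \left(-20408 - 2451\right) - 136 = -22859 - 136 = -22995$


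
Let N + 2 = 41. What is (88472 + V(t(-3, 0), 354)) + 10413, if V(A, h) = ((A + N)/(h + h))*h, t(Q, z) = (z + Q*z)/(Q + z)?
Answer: 197809/2 ≈ 98905.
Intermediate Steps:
N = 39 (N = -2 + 41 = 39)
t(Q, z) = (z + Q*z)/(Q + z)
V(A, h) = 39/2 + A/2 (V(A, h) = ((A + 39)/(h + h))*h = ((39 + A)/((2*h)))*h = ((39 + A)*(1/(2*h)))*h = ((39 + A)/(2*h))*h = 39/2 + A/2)
(88472 + V(t(-3, 0), 354)) + 10413 = (88472 + (39/2 + (0*(1 - 3)/(-3 + 0))/2)) + 10413 = (88472 + (39/2 + (0*(-2)/(-3))/2)) + 10413 = (88472 + (39/2 + (0*(-1/3)*(-2))/2)) + 10413 = (88472 + (39/2 + (1/2)*0)) + 10413 = (88472 + (39/2 + 0)) + 10413 = (88472 + 39/2) + 10413 = 176983/2 + 10413 = 197809/2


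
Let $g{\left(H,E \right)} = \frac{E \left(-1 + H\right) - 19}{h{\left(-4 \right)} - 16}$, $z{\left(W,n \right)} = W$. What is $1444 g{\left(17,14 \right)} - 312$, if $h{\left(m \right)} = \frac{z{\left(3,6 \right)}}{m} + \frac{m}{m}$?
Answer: $- \frac{1203736}{63} \approx -19107.0$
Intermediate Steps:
$h{\left(m \right)} = 1 + \frac{3}{m}$ ($h{\left(m \right)} = \frac{3}{m} + \frac{m}{m} = \frac{3}{m} + 1 = 1 + \frac{3}{m}$)
$g{\left(H,E \right)} = \frac{76}{63} - \frac{4 E \left(-1 + H\right)}{63}$ ($g{\left(H,E \right)} = \frac{E \left(-1 + H\right) - 19}{\frac{3 - 4}{-4} - 16} = \frac{-19 + E \left(-1 + H\right)}{\left(- \frac{1}{4}\right) \left(-1\right) - 16} = \frac{-19 + E \left(-1 + H\right)}{\frac{1}{4} - 16} = \frac{-19 + E \left(-1 + H\right)}{- \frac{63}{4}} = \left(-19 + E \left(-1 + H\right)\right) \left(- \frac{4}{63}\right) = \frac{76}{63} - \frac{4 E \left(-1 + H\right)}{63}$)
$1444 g{\left(17,14 \right)} - 312 = 1444 \left(\frac{76}{63} + \frac{4}{63} \cdot 14 - \frac{8}{9} \cdot 17\right) - 312 = 1444 \left(\frac{76}{63} + \frac{8}{9} - \frac{136}{9}\right) - 312 = 1444 \left(- \frac{820}{63}\right) - 312 = - \frac{1184080}{63} - 312 = - \frac{1203736}{63}$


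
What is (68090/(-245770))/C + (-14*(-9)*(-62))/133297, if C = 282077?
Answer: -54158429042621/924095639166413 ≈ -0.058607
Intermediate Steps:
(68090/(-245770))/C + (-14*(-9)*(-62))/133297 = (68090/(-245770))/282077 + (-14*(-9)*(-62))/133297 = (68090*(-1/245770))*(1/282077) + (126*(-62))*(1/133297) = -6809/24577*1/282077 - 7812*1/133297 = -6809/6932606429 - 7812/133297 = -54158429042621/924095639166413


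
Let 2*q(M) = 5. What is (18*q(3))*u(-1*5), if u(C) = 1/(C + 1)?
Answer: -45/4 ≈ -11.250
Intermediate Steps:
q(M) = 5/2 (q(M) = (1/2)*5 = 5/2)
u(C) = 1/(1 + C)
(18*q(3))*u(-1*5) = (18*(5/2))/(1 - 1*5) = 45/(1 - 5) = 45/(-4) = 45*(-1/4) = -45/4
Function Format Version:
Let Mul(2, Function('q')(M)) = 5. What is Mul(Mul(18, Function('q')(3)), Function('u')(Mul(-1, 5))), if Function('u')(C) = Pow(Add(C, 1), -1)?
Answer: Rational(-45, 4) ≈ -11.250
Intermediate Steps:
Function('q')(M) = Rational(5, 2) (Function('q')(M) = Mul(Rational(1, 2), 5) = Rational(5, 2))
Function('u')(C) = Pow(Add(1, C), -1)
Mul(Mul(18, Function('q')(3)), Function('u')(Mul(-1, 5))) = Mul(Mul(18, Rational(5, 2)), Pow(Add(1, Mul(-1, 5)), -1)) = Mul(45, Pow(Add(1, -5), -1)) = Mul(45, Pow(-4, -1)) = Mul(45, Rational(-1, 4)) = Rational(-45, 4)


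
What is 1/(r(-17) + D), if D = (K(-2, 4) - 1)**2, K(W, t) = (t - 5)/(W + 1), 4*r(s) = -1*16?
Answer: -1/4 ≈ -0.25000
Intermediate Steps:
r(s) = -4 (r(s) = (-1*16)/4 = (1/4)*(-16) = -4)
K(W, t) = (-5 + t)/(1 + W)
D = 0 (D = ((-5 + 4)/(1 - 2) - 1)**2 = (-1/(-1) - 1)**2 = (-1*(-1) - 1)**2 = (1 - 1)**2 = 0**2 = 0)
1/(r(-17) + D) = 1/(-4 + 0) = 1/(-4) = -1/4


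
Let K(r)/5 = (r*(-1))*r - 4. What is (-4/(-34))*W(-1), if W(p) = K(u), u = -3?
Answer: -130/17 ≈ -7.6471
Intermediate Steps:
K(r) = -20 - 5*r² (K(r) = 5*((r*(-1))*r - 4) = 5*((-r)*r - 4) = 5*(-r² - 4) = 5*(-4 - r²) = -20 - 5*r²)
W(p) = -65 (W(p) = -20 - 5*(-3)² = -20 - 5*9 = -20 - 45 = -65)
(-4/(-34))*W(-1) = (-4/(-34))*(-65) = -1/34*(-4)*(-65) = (2/17)*(-65) = -130/17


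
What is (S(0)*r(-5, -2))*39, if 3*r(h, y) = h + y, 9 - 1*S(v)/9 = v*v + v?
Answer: -7371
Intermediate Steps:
S(v) = 81 - 9*v - 9*v² (S(v) = 81 - 9*(v*v + v) = 81 - 9*(v² + v) = 81 - 9*(v + v²) = 81 + (-9*v - 9*v²) = 81 - 9*v - 9*v²)
r(h, y) = h/3 + y/3 (r(h, y) = (h + y)/3 = h/3 + y/3)
(S(0)*r(-5, -2))*39 = ((81 - 9*0 - 9*0²)*((⅓)*(-5) + (⅓)*(-2)))*39 = ((81 + 0 - 9*0)*(-5/3 - ⅔))*39 = ((81 + 0 + 0)*(-7/3))*39 = (81*(-7/3))*39 = -189*39 = -7371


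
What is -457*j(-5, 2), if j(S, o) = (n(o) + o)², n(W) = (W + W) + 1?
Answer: -22393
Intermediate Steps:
n(W) = 1 + 2*W (n(W) = 2*W + 1 = 1 + 2*W)
j(S, o) = (1 + 3*o)² (j(S, o) = ((1 + 2*o) + o)² = (1 + 3*o)²)
-457*j(-5, 2) = -457*(1 + 3*2)² = -457*(1 + 6)² = -457*7² = -457*49 = -22393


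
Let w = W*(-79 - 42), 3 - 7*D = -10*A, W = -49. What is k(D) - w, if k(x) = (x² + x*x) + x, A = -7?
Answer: -282012/49 ≈ -5755.3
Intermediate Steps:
D = -67/7 (D = 3/7 - (-10)*(-7)/7 = 3/7 - ⅐*70 = 3/7 - 10 = -67/7 ≈ -9.5714)
w = 5929 (w = -49*(-79 - 42) = -49*(-121) = 5929)
k(x) = x + 2*x² (k(x) = (x² + x²) + x = 2*x² + x = x + 2*x²)
k(D) - w = -67*(1 + 2*(-67/7))/7 - 1*5929 = -67*(1 - 134/7)/7 - 5929 = -67/7*(-127/7) - 5929 = 8509/49 - 5929 = -282012/49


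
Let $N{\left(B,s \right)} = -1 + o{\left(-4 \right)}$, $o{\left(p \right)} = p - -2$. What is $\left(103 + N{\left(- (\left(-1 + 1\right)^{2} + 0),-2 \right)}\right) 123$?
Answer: $12300$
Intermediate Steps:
$o{\left(p \right)} = 2 + p$ ($o{\left(p \right)} = p + 2 = 2 + p$)
$N{\left(B,s \right)} = -3$ ($N{\left(B,s \right)} = -1 + \left(2 - 4\right) = -1 - 2 = -3$)
$\left(103 + N{\left(- (\left(-1 + 1\right)^{2} + 0),-2 \right)}\right) 123 = \left(103 - 3\right) 123 = 100 \cdot 123 = 12300$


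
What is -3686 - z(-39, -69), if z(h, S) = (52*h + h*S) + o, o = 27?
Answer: -4376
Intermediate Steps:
z(h, S) = 27 + 52*h + S*h (z(h, S) = (52*h + h*S) + 27 = (52*h + S*h) + 27 = 27 + 52*h + S*h)
-3686 - z(-39, -69) = -3686 - (27 + 52*(-39) - 69*(-39)) = -3686 - (27 - 2028 + 2691) = -3686 - 1*690 = -3686 - 690 = -4376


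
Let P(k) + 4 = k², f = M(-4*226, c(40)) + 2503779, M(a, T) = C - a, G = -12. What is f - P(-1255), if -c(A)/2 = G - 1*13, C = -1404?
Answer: 928258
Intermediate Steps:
c(A) = 50 (c(A) = -2*(-12 - 1*13) = -2*(-12 - 13) = -2*(-25) = 50)
M(a, T) = -1404 - a
f = 2503279 (f = (-1404 - (-4)*226) + 2503779 = (-1404 - 1*(-904)) + 2503779 = (-1404 + 904) + 2503779 = -500 + 2503779 = 2503279)
P(k) = -4 + k²
f - P(-1255) = 2503279 - (-4 + (-1255)²) = 2503279 - (-4 + 1575025) = 2503279 - 1*1575021 = 2503279 - 1575021 = 928258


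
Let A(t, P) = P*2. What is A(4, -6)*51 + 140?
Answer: -472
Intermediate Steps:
A(t, P) = 2*P
A(4, -6)*51 + 140 = (2*(-6))*51 + 140 = -12*51 + 140 = -612 + 140 = -472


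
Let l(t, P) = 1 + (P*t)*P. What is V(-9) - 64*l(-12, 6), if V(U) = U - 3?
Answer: 27572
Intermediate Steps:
V(U) = -3 + U
l(t, P) = 1 + t*P**2
V(-9) - 64*l(-12, 6) = (-3 - 9) - 64*(1 - 12*6**2) = -12 - 64*(1 - 12*36) = -12 - 64*(1 - 432) = -12 - 64*(-431) = -12 + 27584 = 27572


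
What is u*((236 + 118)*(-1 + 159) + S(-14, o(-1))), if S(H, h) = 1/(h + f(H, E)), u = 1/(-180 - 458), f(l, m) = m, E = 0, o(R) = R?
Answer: -55931/638 ≈ -87.666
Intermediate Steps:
u = -1/638 (u = 1/(-638) = -1/638 ≈ -0.0015674)
S(H, h) = 1/h (S(H, h) = 1/(h + 0) = 1/h)
u*((236 + 118)*(-1 + 159) + S(-14, o(-1))) = -((236 + 118)*(-1 + 159) + 1/(-1))/638 = -(354*158 - 1)/638 = -(55932 - 1)/638 = -1/638*55931 = -55931/638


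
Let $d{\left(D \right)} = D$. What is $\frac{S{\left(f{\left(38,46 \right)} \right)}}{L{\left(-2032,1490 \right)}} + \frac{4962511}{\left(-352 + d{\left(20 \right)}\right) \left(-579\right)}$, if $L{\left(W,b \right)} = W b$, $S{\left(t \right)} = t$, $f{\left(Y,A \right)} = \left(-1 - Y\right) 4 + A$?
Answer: $\frac{375622911239}{14550121776} \approx 25.816$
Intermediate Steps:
$f{\left(Y,A \right)} = -4 + A - 4 Y$ ($f{\left(Y,A \right)} = \left(-4 - 4 Y\right) + A = -4 + A - 4 Y$)
$\frac{S{\left(f{\left(38,46 \right)} \right)}}{L{\left(-2032,1490 \right)}} + \frac{4962511}{\left(-352 + d{\left(20 \right)}\right) \left(-579\right)} = \frac{-4 + 46 - 152}{\left(-2032\right) 1490} + \frac{4962511}{\left(-352 + 20\right) \left(-579\right)} = \frac{-4 + 46 - 152}{-3027680} + \frac{4962511}{\left(-332\right) \left(-579\right)} = \left(-110\right) \left(- \frac{1}{3027680}\right) + \frac{4962511}{192228} = \frac{11}{302768} + 4962511 \cdot \frac{1}{192228} = \frac{11}{302768} + \frac{4962511}{192228} = \frac{375622911239}{14550121776}$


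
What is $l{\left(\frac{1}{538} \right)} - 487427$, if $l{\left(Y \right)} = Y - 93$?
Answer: $- \frac{262285759}{538} \approx -4.8752 \cdot 10^{5}$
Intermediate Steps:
$l{\left(Y \right)} = -93 + Y$
$l{\left(\frac{1}{538} \right)} - 487427 = \left(-93 + \frac{1}{538}\right) - 487427 = - \frac{50033}{538} - 487427 = - \frac{262285759}{538}$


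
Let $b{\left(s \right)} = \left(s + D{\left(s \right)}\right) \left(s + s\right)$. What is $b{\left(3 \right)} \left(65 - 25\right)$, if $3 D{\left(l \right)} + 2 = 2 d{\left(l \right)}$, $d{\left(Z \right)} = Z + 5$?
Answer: $1840$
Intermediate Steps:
$d{\left(Z \right)} = 5 + Z$
$D{\left(l \right)} = \frac{8}{3} + \frac{2 l}{3}$ ($D{\left(l \right)} = - \frac{2}{3} + \frac{2 \left(5 + l\right)}{3} = - \frac{2}{3} + \frac{10 + 2 l}{3} = - \frac{2}{3} + \left(\frac{10}{3} + \frac{2 l}{3}\right) = \frac{8}{3} + \frac{2 l}{3}$)
$b{\left(s \right)} = 2 s \left(\frac{8}{3} + \frac{5 s}{3}\right)$ ($b{\left(s \right)} = \left(s + \left(\frac{8}{3} + \frac{2 s}{3}\right)\right) \left(s + s\right) = \left(\frac{8}{3} + \frac{5 s}{3}\right) 2 s = 2 s \left(\frac{8}{3} + \frac{5 s}{3}\right)$)
$b{\left(3 \right)} \left(65 - 25\right) = \frac{2}{3} \cdot 3 \left(8 + 5 \cdot 3\right) \left(65 - 25\right) = \frac{2}{3} \cdot 3 \left(8 + 15\right) 40 = \frac{2}{3} \cdot 3 \cdot 23 \cdot 40 = 46 \cdot 40 = 1840$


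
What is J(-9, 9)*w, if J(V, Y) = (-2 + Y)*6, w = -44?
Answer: -1848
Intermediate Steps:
J(V, Y) = -12 + 6*Y
J(-9, 9)*w = (-12 + 6*9)*(-44) = (-12 + 54)*(-44) = 42*(-44) = -1848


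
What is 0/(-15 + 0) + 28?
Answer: 28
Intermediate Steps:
0/(-15 + 0) + 28 = 0/(-15) + 28 = -1/15*0 + 28 = 0 + 28 = 28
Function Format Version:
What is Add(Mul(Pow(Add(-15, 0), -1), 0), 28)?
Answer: 28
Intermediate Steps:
Add(Mul(Pow(Add(-15, 0), -1), 0), 28) = Add(Mul(Pow(-15, -1), 0), 28) = Add(Mul(Rational(-1, 15), 0), 28) = Add(0, 28) = 28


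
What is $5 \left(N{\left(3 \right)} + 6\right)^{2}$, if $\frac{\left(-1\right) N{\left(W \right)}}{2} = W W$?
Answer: $720$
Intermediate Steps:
$N{\left(W \right)} = - 2 W^{2}$ ($N{\left(W \right)} = - 2 W W = - 2 W^{2}$)
$5 \left(N{\left(3 \right)} + 6\right)^{2} = 5 \left(- 2 \cdot 3^{2} + 6\right)^{2} = 5 \left(\left(-2\right) 9 + 6\right)^{2} = 5 \left(-18 + 6\right)^{2} = 5 \left(-12\right)^{2} = 5 \cdot 144 = 720$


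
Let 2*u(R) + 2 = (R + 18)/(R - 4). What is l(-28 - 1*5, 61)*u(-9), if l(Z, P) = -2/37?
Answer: 35/481 ≈ 0.072765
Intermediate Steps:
u(R) = -1 + (18 + R)/(2*(-4 + R)) (u(R) = -1 + ((R + 18)/(R - 4))/2 = -1 + ((18 + R)/(-4 + R))/2 = -1 + (18 + R)/(2*(-4 + R)))
l(Z, P) = -2/37 (l(Z, P) = -2*1/37 = -2/37)
l(-28 - 1*5, 61)*u(-9) = -(26 - 1*(-9))/(37*(-4 - 9)) = -(26 + 9)/(37*(-13)) = -(-1)*35/(37*13) = -2/37*(-35/26) = 35/481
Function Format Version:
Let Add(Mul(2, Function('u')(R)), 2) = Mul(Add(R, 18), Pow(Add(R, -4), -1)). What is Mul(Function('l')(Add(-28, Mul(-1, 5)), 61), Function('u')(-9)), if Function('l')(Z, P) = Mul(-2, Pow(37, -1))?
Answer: Rational(35, 481) ≈ 0.072765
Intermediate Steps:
Function('u')(R) = Add(-1, Mul(Rational(1, 2), Pow(Add(-4, R), -1), Add(18, R))) (Function('u')(R) = Add(-1, Mul(Rational(1, 2), Mul(Add(R, 18), Pow(Add(R, -4), -1)))) = Add(-1, Mul(Rational(1, 2), Mul(Add(18, R), Pow(Add(-4, R), -1)))) = Add(-1, Mul(Rational(1, 2), Mul(Pow(Add(-4, R), -1), Add(18, R)))) = Add(-1, Mul(Rational(1, 2), Pow(Add(-4, R), -1), Add(18, R))))
Function('l')(Z, P) = Rational(-2, 37) (Function('l')(Z, P) = Mul(-2, Rational(1, 37)) = Rational(-2, 37))
Mul(Function('l')(Add(-28, Mul(-1, 5)), 61), Function('u')(-9)) = Mul(Rational(-2, 37), Mul(Rational(1, 2), Pow(Add(-4, -9), -1), Add(26, Mul(-1, -9)))) = Mul(Rational(-2, 37), Mul(Rational(1, 2), Pow(-13, -1), Add(26, 9))) = Mul(Rational(-2, 37), Mul(Rational(1, 2), Rational(-1, 13), 35)) = Mul(Rational(-2, 37), Rational(-35, 26)) = Rational(35, 481)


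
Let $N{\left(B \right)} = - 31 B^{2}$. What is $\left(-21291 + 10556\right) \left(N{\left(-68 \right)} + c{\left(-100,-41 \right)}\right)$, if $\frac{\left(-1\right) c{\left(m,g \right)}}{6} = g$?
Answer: $1536157030$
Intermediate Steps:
$c{\left(m,g \right)} = - 6 g$
$\left(-21291 + 10556\right) \left(N{\left(-68 \right)} + c{\left(-100,-41 \right)}\right) = \left(-21291 + 10556\right) \left(- 31 \left(-68\right)^{2} - -246\right) = - 10735 \left(\left(-31\right) 4624 + 246\right) = - 10735 \left(-143344 + 246\right) = \left(-10735\right) \left(-143098\right) = 1536157030$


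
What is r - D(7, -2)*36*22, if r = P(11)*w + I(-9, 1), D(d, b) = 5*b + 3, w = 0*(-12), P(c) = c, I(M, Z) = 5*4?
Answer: 5564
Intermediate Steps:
I(M, Z) = 20
w = 0
D(d, b) = 3 + 5*b
r = 20 (r = 11*0 + 20 = 0 + 20 = 20)
r - D(7, -2)*36*22 = 20 - (3 + 5*(-2))*36*22 = 20 - (3 - 10)*36*22 = 20 - (-7*36)*22 = 20 - (-252)*22 = 20 - 1*(-5544) = 20 + 5544 = 5564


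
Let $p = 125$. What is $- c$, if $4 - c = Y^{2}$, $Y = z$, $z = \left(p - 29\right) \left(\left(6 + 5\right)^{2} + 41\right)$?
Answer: $241864700$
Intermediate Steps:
$z = 15552$ ($z = \left(125 - 29\right) \left(\left(6 + 5\right)^{2} + 41\right) = 96 \left(11^{2} + 41\right) = 96 \left(121 + 41\right) = 96 \cdot 162 = 15552$)
$Y = 15552$
$c = -241864700$ ($c = 4 - 15552^{2} = 4 - 241864704 = -241864700$)
$- c = \left(-1\right) \left(-241864700\right) = 241864700$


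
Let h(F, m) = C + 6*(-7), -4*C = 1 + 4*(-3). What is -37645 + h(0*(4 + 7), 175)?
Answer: -150737/4 ≈ -37684.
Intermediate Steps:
C = 11/4 (C = -(1 + 4*(-3))/4 = -(1 - 12)/4 = -¼*(-11) = 11/4 ≈ 2.7500)
h(F, m) = -157/4 (h(F, m) = 11/4 + 6*(-7) = 11/4 - 42 = -157/4)
-37645 + h(0*(4 + 7), 175) = -37645 - 157/4 = -150737/4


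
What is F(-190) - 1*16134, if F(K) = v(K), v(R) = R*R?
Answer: 19966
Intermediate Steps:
v(R) = R²
F(K) = K²
F(-190) - 1*16134 = (-190)² - 1*16134 = 36100 - 16134 = 19966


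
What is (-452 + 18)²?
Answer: 188356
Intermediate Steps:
(-452 + 18)² = (-434)² = 188356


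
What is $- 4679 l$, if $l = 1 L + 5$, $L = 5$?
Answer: $-46790$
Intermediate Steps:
$l = 10$ ($l = 1 \cdot 5 + 5 = 5 + 5 = 10$)
$- 4679 l = \left(-4679\right) 10 = -46790$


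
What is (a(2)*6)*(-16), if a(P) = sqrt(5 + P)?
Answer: -96*sqrt(7) ≈ -253.99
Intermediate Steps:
(a(2)*6)*(-16) = (sqrt(5 + 2)*6)*(-16) = (sqrt(7)*6)*(-16) = (6*sqrt(7))*(-16) = -96*sqrt(7)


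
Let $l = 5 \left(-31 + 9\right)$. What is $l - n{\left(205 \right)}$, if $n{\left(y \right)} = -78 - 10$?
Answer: $-22$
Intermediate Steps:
$l = -110$ ($l = 5 \left(-22\right) = -110$)
$n{\left(y \right)} = -88$
$l - n{\left(205 \right)} = -110 - -88 = -110 + 88 = -22$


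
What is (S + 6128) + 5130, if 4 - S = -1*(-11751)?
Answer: -489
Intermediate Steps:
S = -11747 (S = 4 - (-1)*(-11751) = 4 - 1*11751 = 4 - 11751 = -11747)
(S + 6128) + 5130 = (-11747 + 6128) + 5130 = -5619 + 5130 = -489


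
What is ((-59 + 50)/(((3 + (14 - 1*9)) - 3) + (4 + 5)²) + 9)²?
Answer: 585225/7396 ≈ 79.127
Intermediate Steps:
((-59 + 50)/(((3 + (14 - 1*9)) - 3) + (4 + 5)²) + 9)² = (-9/(((3 + (14 - 9)) - 3) + 9²) + 9)² = (-9/(((3 + 5) - 3) + 81) + 9)² = (-9/((8 - 3) + 81) + 9)² = (-9/(5 + 81) + 9)² = (-9/86 + 9)² = (765/86)² = 585225/7396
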